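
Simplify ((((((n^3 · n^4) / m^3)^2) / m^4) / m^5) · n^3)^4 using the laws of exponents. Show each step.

((((((n^3 · n^4) / m^3)^2) / m^4) / m^5) · n^3)^4
= ((((((n^3 · n^4) / m^3)^2) / m^4) / m^5)^4) · ((n^3)^4)    [power of a product]
= ((((((n^3 · n^4) / m^3)^2) / m^4)^4) / ((m^5)^4)) · ((n^3)^4)    [power of a quotient]
= ((((((n^3 · n^4) / m^3)^2)^4) / ((m^4)^4)) / ((m^5)^4)) · ((n^3)^4)    [power of a quotient]
= (((((n^3 · n^4) / m^3)^8) / ((m^4)^4)) / ((m^5)^4)) · ((n^3)^4)    [power of a power]
= (((((n^3 · n^4)^8) / ((m^3)^8)) / ((m^4)^4)) / ((m^5)^4)) · ((n^3)^4)    [power of a quotient]
= ((((((n^3)^8) · ((n^4)^8)) / ((m^3)^8)) / ((m^4)^4)) / ((m^5)^4)) · ((n^3)^4)    [power of a product]
= ((((n^24 · ((n^4)^8)) / ((m^3)^8)) / ((m^4)^4)) / ((m^5)^4)) · ((n^3)^4)    [power of a power]
= ((((n^24 · n^32) / ((m^3)^8)) / ((m^4)^4)) / ((m^5)^4)) · ((n^3)^4)    [power of a power]
= (((n^56 / ((m^3)^8)) / ((m^4)^4)) / ((m^5)^4)) · ((n^3)^4)    [product of powers]
= (((n^56 / m^24) / ((m^4)^4)) / ((m^5)^4)) · ((n^3)^4)    [power of a power]
= (((n^56 / m^24) / m^16) / ((m^5)^4)) · ((n^3)^4)    [power of a power]
= (((n^56 / m^24) / m^16) / m^20) · ((n^3)^4)    [power of a power]
= (((n^56 / m^24) / m^16) / m^20) · n^12    [power of a power]
= m^(-60)n^68    [quotient of powers; product of powers]

m^(-60)n^68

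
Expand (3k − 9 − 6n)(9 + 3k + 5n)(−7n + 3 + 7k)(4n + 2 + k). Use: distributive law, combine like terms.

(3k − 9 − 6n)(9 + 3k + 5n)(−7n + 3 + 7k)(4n + 2 + k)
= (27k + 9k^2 + 15kn − 81 − 27k − 45n − 54n − 18kn − 30n^2)(−7n + 3 + 7k)(4n + 2 + k)    [distributive law]
= (9k^2 − 3kn − 81 − 99n − 30n^2)(−7n + 3 + 7k)(4n + 2 + k)    [combine like terms]
= (−63k^2n + 27k^2 + 63k^3 + 21kn^2 − 9kn − 21k^2n + 567n − 243 − 567k + 693n^2 − 297n − 693kn + 210n^3 − 90n^2 − 210kn^2)(4n + 2 + k)    [distributive law]
= (−84k^2n + 27k^2 + 63k^3 − 189kn^2 − 702kn + 270n − 243 − 567k + 603n^2 + 210n^3)(4n + 2 + k)    [combine like terms]
= −336k^2n^2 − 168k^2n − 84k^3n + 108k^2n + 54k^2 + 27k^3 + 252k^3n + 126k^3 + 63k^4 − 756kn^3 − 378kn^2 − 189k^2n^2 − 2808kn^2 − 1404kn − 702k^2n + 1080n^2 + 540n + 270kn − 972n − 486 − 243k − 2268kn − 1134k − 567k^2 + 2412n^3 + 1206n^2 + 603kn^2 + 840n^4 + 420n^3 + 210kn^3    [distributive law]
= −525k^2n^2 − 762k^2n + 168k^3n − 513k^2 + 153k^3 + 63k^4 − 546kn^3 − 2583kn^2 − 3402kn + 2286n^2 − 432n − 486 − 1377k + 2832n^3 + 840n^4    [combine like terms]

−525k^2n^2 − 762k^2n + 168k^3n − 513k^2 + 153k^3 + 63k^4 − 546kn^3 − 2583kn^2 − 3402kn + 2286n^2 − 432n − 486 − 1377k + 2832n^3 + 840n^4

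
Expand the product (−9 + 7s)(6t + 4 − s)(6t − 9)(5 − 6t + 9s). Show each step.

−3240t² + 1944t³ − 720st² − 594t + 3648st + 1620 + 1251s − 1992s²t − 2682s² − 1512st³ + 2520s²t² − 378s³t + 567s³

(−9 + 7s)(6t + 4 − s)(6t − 9)(5 − 6t + 9s)
= (−54t − 36 + 9s + 42st + 28s − 7s²)(6t − 9)(5 − 6t + 9s)    [distributive law]
= (−54t − 36 + 37s + 42st − 7s²)(6t − 9)(5 − 6t + 9s)    [combine like terms]
= (−324t² + 486t − 216t + 324 + 222st − 333s + 252st² − 378st − 42s²t + 63s²)(5 − 6t + 9s)    [distributive law]
= (−324t² + 270t + 324 − 156st − 333s + 252st² − 42s²t + 63s²)(5 − 6t + 9s)    [combine like terms]
= −1620t² + 1944t³ − 2916st² + 1350t − 1620t² + 2430st + 1620 − 1944t + 2916s − 780st + 936st² − 1404s²t − 1665s + 1998st − 2997s² + 1260st² − 1512st³ + 2268s²t² − 210s²t + 252s²t² − 378s³t + 315s² − 378s²t + 567s³    [distributive law]
= −3240t² + 1944t³ − 720st² − 594t + 3648st + 1620 + 1251s − 1992s²t − 2682s² − 1512st³ + 2520s²t² − 378s³t + 567s³    [combine like terms]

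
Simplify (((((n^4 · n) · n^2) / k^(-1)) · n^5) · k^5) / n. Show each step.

(((((n^4 · n) · n^2) / k^(-1)) · n^5) · k^5) / n
= ((((n^5 · n^2) / k^(-1)) · n^5) · k^5) / n    [product of powers]
= (((n^7 / k^(-1)) · n^5) · k^5) / n    [product of powers]
= k^6·n^11    [quotient of powers; product of powers]

k^6·n^11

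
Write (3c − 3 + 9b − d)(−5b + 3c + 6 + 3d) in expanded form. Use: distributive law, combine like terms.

(3c − 3 + 9b − d)(−5b + 3c + 6 + 3d)
= −15bc + 9c^2 + 18c + 9cd + 15b − 9c − 18 − 9d − 45b^2 + 27bc + 54b + 27bd + 5bd − 3cd − 6d − 3d^2    [distributive law]
= 12bc + 9c^2 + 9c + 6cd + 69b − 18 − 15d − 45b^2 + 32bd − 3d^2    [combine like terms]

12bc + 9c^2 + 9c + 6cd + 69b − 18 − 15d − 45b^2 + 32bd − 3d^2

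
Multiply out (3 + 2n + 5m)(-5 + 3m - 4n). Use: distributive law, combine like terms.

(3 + 2n + 5m)(-5 + 3m - 4n)
= -15 + 9m - 12n - 10n + 6mn - 8n² - 25m + 15m² - 20mn    [distributive law]
= -15 - 16m - 22n - 14mn - 8n² + 15m²    [combine like terms]

-15 - 16m - 22n - 14mn - 8n² + 15m²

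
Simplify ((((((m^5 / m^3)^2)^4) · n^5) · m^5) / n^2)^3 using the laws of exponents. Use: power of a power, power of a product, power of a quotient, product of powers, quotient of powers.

m^63·n^9

((((((m^5 / m^3)^2)^4) · n^5) · m^5) / n^2)^3
= ((((((m^5 / m^3)^2)^4) · n^5) · m^5)^3) / ((n^2)^3)    [power of a quotient]
= ((((((m^5 / m^3)^2)^4) · n^5)^3) · ((m^5)^3)) / ((n^2)^3)    [power of a product]
= ((((((m^5 / m^3)^2)^4)^3) · ((n^5)^3)) · ((m^5)^3)) / ((n^2)^3)    [power of a product]
= (((((m^5 / m^3)^2)^12) · ((n^5)^3)) · ((m^5)^3)) / ((n^2)^3)    [power of a power]
= ((((m^5 / m^3)^24) · ((n^5)^3)) · ((m^5)^3)) / ((n^2)^3)    [power of a power]
= (((((m^5)^24) / ((m^3)^24)) · ((n^5)^3)) · ((m^5)^3)) / ((n^2)^3)    [power of a quotient]
= (((m^120 / ((m^3)^24)) · ((n^5)^3)) · ((m^5)^3)) / ((n^2)^3)    [power of a power]
= (((m^120 / m^72) · ((n^5)^3)) · ((m^5)^3)) / ((n^2)^3)    [power of a power]
= ((m^48 · ((n^5)^3)) · ((m^5)^3)) / ((n^2)^3)    [quotient of powers]
= ((m^48 · n^15) · ((m^5)^3)) / ((n^2)^3)    [power of a power]
= ((m^48 · n^15) · m^15) / ((n^2)^3)    [power of a power]
= ((m^48 · n^15) · m^15) / n^6    [power of a power]
= m^63·n^9    [quotient of powers; product of powers]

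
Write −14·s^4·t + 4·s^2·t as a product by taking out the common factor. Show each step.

2·s^2·t(−7·s^2 + 2)

−14·s^4·t + 4·s^2·t
= 2(−7·s^4·t + 2·s^2·t)    [factor out 2]
= 2·s^2·t(−7·s^2 + 2)    [factor out s^2·t]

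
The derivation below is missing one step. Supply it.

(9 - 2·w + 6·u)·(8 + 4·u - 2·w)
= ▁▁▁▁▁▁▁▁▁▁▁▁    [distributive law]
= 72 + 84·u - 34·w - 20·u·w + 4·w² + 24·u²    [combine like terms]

By distributive law:

72 + 36·u - 18·w - 16·w - 8·u·w + 4·w² + 48·u + 24·u² - 12·u·w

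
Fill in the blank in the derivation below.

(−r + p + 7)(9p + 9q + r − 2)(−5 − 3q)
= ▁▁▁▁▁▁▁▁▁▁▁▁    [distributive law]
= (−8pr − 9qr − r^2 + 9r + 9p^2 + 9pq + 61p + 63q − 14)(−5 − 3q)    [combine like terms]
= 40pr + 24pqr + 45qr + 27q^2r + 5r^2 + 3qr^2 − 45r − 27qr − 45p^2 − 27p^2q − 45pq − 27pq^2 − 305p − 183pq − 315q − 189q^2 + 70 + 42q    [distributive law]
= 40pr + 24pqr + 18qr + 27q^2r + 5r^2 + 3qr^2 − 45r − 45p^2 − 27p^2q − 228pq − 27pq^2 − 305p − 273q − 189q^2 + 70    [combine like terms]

After distributive law, the bracketed line is:

(−9pr − 9qr − r^2 + 2r + 9p^2 + 9pq + pr − 2p + 63p + 63q + 7r − 14)(−5 − 3q)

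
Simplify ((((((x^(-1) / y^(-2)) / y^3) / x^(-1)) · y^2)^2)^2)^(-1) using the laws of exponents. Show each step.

((((((x^(-1) / y^(-2)) / y^3) / x^(-1)) · y^2)^2)^2)^(-1)
= (((((x^(-1) / y^(-2)) / y^3) / x^(-1)) · y^2)^2)^(-2)    [power of a power]
= ((((x^(-1) / y^(-2)) / y^3) / x^(-1)) · y^2)^(-4)    [power of a power]
= ((((x^(-1) / y^(-2)) / y^3) / x^(-1))^(-4)) · ((y^2)^(-4))    [power of a product]
= ((((x^(-1) / y^(-2)) / y^3)^(-4)) / ((x^(-1))^(-4))) · ((y^2)^(-4))    [power of a quotient]
= ((((x^(-1) / y^(-2))^(-4)) / ((y^3)^(-4))) / ((x^(-1))^(-4))) · ((y^2)^(-4))    [power of a quotient]
= (((((x^(-1))^(-4)) / ((y^(-2))^(-4))) / ((y^3)^(-4))) / ((x^(-1))^(-4))) · ((y^2)^(-4))    [power of a quotient]
= (((x^4 / ((y^(-2))^(-4))) / ((y^3)^(-4))) / ((x^(-1))^(-4))) · ((y^2)^(-4))    [power of a power]
= (((x^4 / y^8) / ((y^3)^(-4))) / ((x^(-1))^(-4))) · ((y^2)^(-4))    [power of a power]
= (((x^4 / y^8) / y^(-12)) / ((x^(-1))^(-4))) · ((y^2)^(-4))    [power of a power]
= (((x^4 / y^8) / y^(-12)) / x^4) · ((y^2)^(-4))    [power of a power]
= (((x^4 / y^8) / y^(-12)) / x^4) · y^(-8)    [power of a power]
= y^(-4)    [quotient of powers; product of powers]

y^(-4)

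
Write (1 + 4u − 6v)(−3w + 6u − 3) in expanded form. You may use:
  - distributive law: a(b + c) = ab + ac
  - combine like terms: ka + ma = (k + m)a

(1 + 4u − 6v)(−3w + 6u − 3)
= −3w + 6u − 3 − 12uw + 24u^2 − 12u + 18vw − 36uv + 18v    [distributive law]
= −3w − 6u − 3 − 12uw + 24u^2 + 18vw − 36uv + 18v    [combine like terms]

−3w − 6u − 3 − 12uw + 24u^2 + 18vw − 36uv + 18v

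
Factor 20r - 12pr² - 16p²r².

20r - 12pr² - 16p²r²
= 4(5r - 3pr² - 4p²r²)    [factor out 4]
= 4r(5 - 3pr - 4p²r)    [factor out r]

4r(5 - 3pr - 4p²r)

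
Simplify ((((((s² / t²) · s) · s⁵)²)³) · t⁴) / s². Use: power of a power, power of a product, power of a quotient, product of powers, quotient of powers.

s⁴⁶t⁻⁸

((((((s² / t²) · s) · s⁵)²)³) · t⁴) / s²
= (((((s² / t²) · s) · s⁵)⁶) · t⁴) / s²    [power of a power]
= (((((s² / t²) · s)⁶) · ((s⁵)⁶)) · t⁴) / s²    [power of a product]
= (((((s² / t²)⁶) · (s⁶)) · ((s⁵)⁶)) · t⁴) / s²    [power of a product]
= ((((((s²)⁶) / ((t²)⁶)) · (s⁶)) · ((s⁵)⁶)) · t⁴) / s²    [power of a quotient]
= ((((s¹² / ((t²)⁶)) · (s⁶)) · ((s⁵)⁶)) · t⁴) / s²    [power of a power]
= ((((s¹² / t¹²) · (s⁶)) · ((s⁵)⁶)) · t⁴) / s²    [power of a power]
= ((((s¹² / t¹²) · s⁶) · s³⁰) · t⁴) / s²    [power of a power]
= s⁴⁶t⁻⁸    [quotient of powers; product of powers]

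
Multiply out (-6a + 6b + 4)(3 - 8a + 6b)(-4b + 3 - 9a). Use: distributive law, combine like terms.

-430ab - 258a + 594a² + 564a²b - 432a³ + 12ab² - 60b² + 78b - 144b³ + 36

(-6a + 6b + 4)(3 - 8a + 6b)(-4b + 3 - 9a)
= (-18a + 48a² - 36ab + 18b - 48ab + 36b² + 12 - 32a + 24b)(-4b + 3 - 9a)    [distributive law]
= (-50a + 48a² - 84ab + 42b + 36b² + 12)(-4b + 3 - 9a)    [combine like terms]
= 200ab - 150a + 450a² - 192a²b + 144a² - 432a³ + 336ab² - 252ab + 756a²b - 168b² + 126b - 378ab - 144b³ + 108b² - 324ab² - 48b + 36 - 108a    [distributive law]
= -430ab - 258a + 594a² + 564a²b - 432a³ + 12ab² - 60b² + 78b - 144b³ + 36    [combine like terms]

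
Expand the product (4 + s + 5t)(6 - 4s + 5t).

24 - 10s + 50t - 4s^2 - 15st + 25t^2

(4 + s + 5t)(6 - 4s + 5t)
= 24 - 16s + 20t + 6s - 4s^2 + 5st + 30t - 20st + 25t^2    [distributive law]
= 24 - 10s + 50t - 4s^2 - 15st + 25t^2    [combine like terms]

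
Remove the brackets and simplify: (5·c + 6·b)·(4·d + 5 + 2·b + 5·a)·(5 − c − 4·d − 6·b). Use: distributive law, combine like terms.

−20·c^2·d − 80·c·d^2 − 184·b·c·d + 125·c − 25·c^2 − 130·b·c − 10·b·c^2 − 72·b^2·c + 125·a·c − 25·a·c^2 − 100·a·c·d − 180·a·b·c − 96·b·d^2 − 192·b^2·d + 150·b − 120·b^2 − 72·b^3 + 150·a·b − 120·a·b·d − 180·a·b^2

(5·c + 6·b)·(4·d + 5 + 2·b + 5·a)·(5 − c − 4·d − 6·b)
= (20·c·d + 25·c + 10·b·c + 25·a·c + 24·b·d + 30·b + 12·b^2 + 30·a·b)·(5 − c − 4·d − 6·b)    [distributive law]
= 100·c·d − 20·c^2·d − 80·c·d^2 − 120·b·c·d + 125·c − 25·c^2 − 100·c·d − 150·b·c + 50·b·c − 10·b·c^2 − 40·b·c·d − 60·b^2·c + 125·a·c − 25·a·c^2 − 100·a·c·d − 150·a·b·c + 120·b·d − 24·b·c·d − 96·b·d^2 − 144·b^2·d + 150·b − 30·b·c − 120·b·d − 180·b^2 + 60·b^2 − 12·b^2·c − 48·b^2·d − 72·b^3 + 150·a·b − 30·a·b·c − 120·a·b·d − 180·a·b^2    [distributive law]
= −20·c^2·d − 80·c·d^2 − 184·b·c·d + 125·c − 25·c^2 − 130·b·c − 10·b·c^2 − 72·b^2·c + 125·a·c − 25·a·c^2 − 100·a·c·d − 180·a·b·c − 96·b·d^2 − 192·b^2·d + 150·b − 120·b^2 − 72·b^3 + 150·a·b − 120·a·b·d − 180·a·b^2    [combine like terms]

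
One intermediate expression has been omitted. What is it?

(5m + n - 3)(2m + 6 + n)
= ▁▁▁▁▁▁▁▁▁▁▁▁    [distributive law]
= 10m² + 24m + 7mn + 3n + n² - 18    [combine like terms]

By distributive law:

10m² + 30m + 5mn + 2mn + 6n + n² - 6m - 18 - 3n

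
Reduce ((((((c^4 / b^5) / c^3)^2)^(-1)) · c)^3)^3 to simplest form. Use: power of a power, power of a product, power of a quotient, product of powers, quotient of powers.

((((((c^4 / b^5) / c^3)^2)^(-1)) · c)^3)^3
= (((((c^4 / b^5) / c^3)^2)^(-1)) · c)^9    [power of a power]
= (((((c^4 / b^5) / c^3)^2)^(-1))^9) · (c^9)    [power of a product]
= ((((c^4 / b^5) / c^3)^2)^(-9)) · (c^9)    [power of a power]
= (((c^4 / b^5) / c^3)^(-18)) · (c^9)    [power of a power]
= (((c^4 / b^5)^(-18)) / ((c^3)^(-18))) · (c^9)    [power of a quotient]
= ((((c^4)^(-18)) / ((b^5)^(-18))) / ((c^3)^(-18))) · (c^9)    [power of a quotient]
= ((c^(-72) / ((b^5)^(-18))) / ((c^3)^(-18))) · (c^9)    [power of a power]
= ((c^(-72) / b^(-90)) / ((c^3)^(-18))) · (c^9)    [power of a power]
= ((c^(-72) / b^(-90)) / c^(-54)) · (c^9)    [power of a power]
= b^90c^(-9)    [quotient of powers; product of powers]

b^90c^(-9)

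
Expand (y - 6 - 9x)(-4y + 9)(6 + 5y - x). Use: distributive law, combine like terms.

(y - 6 - 9x)(-4y + 9)(6 + 5y - x)
= (-4y^2 + 9y + 24y - 54 + 36xy - 81x)(6 + 5y - x)    [distributive law]
= (-4y^2 + 33y - 54 + 36xy - 81x)(6 + 5y - x)    [combine like terms]
= -24y^2 - 20y^3 + 4xy^2 + 198y + 165y^2 - 33xy - 324 - 270y + 54x + 216xy + 180xy^2 - 36x^2y - 486x - 405xy + 81x^2    [distributive law]
= 141y^2 - 20y^3 + 184xy^2 - 72y - 222xy - 324 - 432x - 36x^2y + 81x^2    [combine like terms]

141y^2 - 20y^3 + 184xy^2 - 72y - 222xy - 324 - 432x - 36x^2y + 81x^2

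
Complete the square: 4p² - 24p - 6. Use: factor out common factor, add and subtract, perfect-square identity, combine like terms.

4p² - 24p - 6
= 4(p² - 6p) - 6    [factor out 4 from the p-terms]
= 4(p² - 6p + 9 - 9) - 6    [add and subtract 9 inside the bracket]
= 4(p - 3)² - 36 - 6    [perfect-square identity]
= 4(p - 3)² - 42    [combine constants]

4(p - 3)² - 42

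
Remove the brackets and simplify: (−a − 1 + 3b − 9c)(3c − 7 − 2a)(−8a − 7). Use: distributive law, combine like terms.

(−a − 1 + 3b − 9c)(3c − 7 − 2a)(−8a − 7)
= (−3ac + 7a + 2a^2 − 3c + 7 + 2a + 9bc − 21b − 6ab − 27c^2 + 63c + 18ac)(−8a − 7)    [distributive law]
= (15ac + 9a + 2a^2 + 60c + 7 + 9bc − 21b − 6ab − 27c^2)(−8a − 7)    [combine like terms]
= −120a^2c − 105ac − 72a^2 − 63a − 16a^3 − 14a^2 − 480ac − 420c − 56a − 49 − 72abc − 63bc + 168ab + 147b + 48a^2b + 42ab + 216ac^2 + 189c^2    [distributive law]
= −120a^2c − 585ac − 86a^2 − 119a − 16a^3 − 420c − 49 − 72abc − 63bc + 210ab + 147b + 48a^2b + 216ac^2 + 189c^2    [combine like terms]

−120a^2c − 585ac − 86a^2 − 119a − 16a^3 − 420c − 49 − 72abc − 63bc + 210ab + 147b + 48a^2b + 216ac^2 + 189c^2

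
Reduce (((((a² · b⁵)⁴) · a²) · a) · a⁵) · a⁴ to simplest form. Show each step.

a²⁰b²⁰

(((((a² · b⁵)⁴) · a²) · a) · a⁵) · a⁴
= ((((((a²)⁴) · ((b⁵)⁴)) · a²) · a) · a⁵) · a⁴    [power of a product]
= ((((a⁸ · ((b⁵)⁴)) · a²) · a) · a⁵) · a⁴    [power of a power]
= ((((a⁸ · b²⁰) · a²) · a) · a⁵) · a⁴    [power of a power]
= a²⁰b²⁰    [product of powers]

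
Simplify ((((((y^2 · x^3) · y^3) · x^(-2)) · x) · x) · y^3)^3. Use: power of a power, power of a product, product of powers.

x^9·y^24

((((((y^2 · x^3) · y^3) · x^(-2)) · x) · x) · y^3)^3
= ((((((y^2 · x^3) · y^3) · x^(-2)) · x) · x)^3) · ((y^3)^3)    [power of a product]
= ((((((y^2 · x^3) · y^3) · x^(-2)) · x)^3) · (x^3)) · ((y^3)^3)    [power of a product]
= ((((((y^2 · x^3) · y^3) · x^(-2))^3) · (x^3)) · (x^3)) · ((y^3)^3)    [power of a product]
= ((((((y^2 · x^3) · y^3)^3) · ((x^(-2))^3)) · (x^3)) · (x^3)) · ((y^3)^3)    [power of a product]
= ((((((y^2 · x^3)^3) · ((y^3)^3)) · ((x^(-2))^3)) · (x^3)) · (x^3)) · ((y^3)^3)    [power of a product]
= (((((((y^2)^3) · ((x^3)^3)) · ((y^3)^3)) · ((x^(-2))^3)) · (x^3)) · (x^3)) · ((y^3)^3)    [power of a product]
= (((((y^6 · ((x^3)^3)) · ((y^3)^3)) · ((x^(-2))^3)) · (x^3)) · (x^3)) · ((y^3)^3)    [power of a power]
= (((((y^6 · x^9) · ((y^3)^3)) · ((x^(-2))^3)) · (x^3)) · (x^3)) · ((y^3)^3)    [power of a power]
= (((((y^6 · x^9) · y^9) · ((x^(-2))^3)) · (x^3)) · (x^3)) · ((y^3)^3)    [power of a power]
= (((((y^6 · x^9) · y^9) · x^(-6)) · (x^3)) · (x^3)) · ((y^3)^3)    [power of a power]
= (((((y^6 · x^9) · y^9) · x^(-6)) · x^3) · x^3) · y^9    [power of a power]
= x^9·y^24    [product of powers]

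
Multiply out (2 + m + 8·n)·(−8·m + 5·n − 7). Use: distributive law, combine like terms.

(2 + m + 8·n)·(−8·m + 5·n − 7)
= −16·m + 10·n − 14 − 8·m^2 + 5·m·n − 7·m − 64·m·n + 40·n^2 − 56·n    [distributive law]
= −23·m − 46·n − 14 − 8·m^2 − 59·m·n + 40·n^2    [combine like terms]

−23·m − 46·n − 14 − 8·m^2 − 59·m·n + 40·n^2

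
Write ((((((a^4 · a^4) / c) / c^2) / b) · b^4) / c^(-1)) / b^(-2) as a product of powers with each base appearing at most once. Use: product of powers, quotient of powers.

a^8·b^5·c^(-2)

((((((a^4 · a^4) / c) / c^2) / b) · b^4) / c^(-1)) / b^(-2)
= (((((a^8 / c) / c^2) / b) · b^4) / c^(-1)) / b^(-2)    [product of powers]
= a^8·b^5·c^(-2)    [quotient of powers; product of powers]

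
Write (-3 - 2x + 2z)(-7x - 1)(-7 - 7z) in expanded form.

-161x - 63xz - 21 - 7z - 98x^2 - 98x^2z + 98xz^2 + 14z^2

(-3 - 2x + 2z)(-7x - 1)(-7 - 7z)
= (21x + 3 + 14x^2 + 2x - 14xz - 2z)(-7 - 7z)    [distributive law]
= (23x + 3 + 14x^2 - 14xz - 2z)(-7 - 7z)    [combine like terms]
= -161x - 161xz - 21 - 21z - 98x^2 - 98x^2z + 98xz + 98xz^2 + 14z + 14z^2    [distributive law]
= -161x - 63xz - 21 - 7z - 98x^2 - 98x^2z + 98xz^2 + 14z^2    [combine like terms]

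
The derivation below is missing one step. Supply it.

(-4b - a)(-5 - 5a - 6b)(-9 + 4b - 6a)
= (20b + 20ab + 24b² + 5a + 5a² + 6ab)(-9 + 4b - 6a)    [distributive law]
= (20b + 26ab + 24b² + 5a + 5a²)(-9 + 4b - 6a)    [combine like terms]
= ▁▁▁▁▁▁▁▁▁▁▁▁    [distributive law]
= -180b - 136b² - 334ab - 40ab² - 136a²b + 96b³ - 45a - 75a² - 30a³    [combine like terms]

After distributive law, the bracketed line is:

-180b + 80b² - 120ab - 234ab + 104ab² - 156a²b - 216b² + 96b³ - 144ab² - 45a + 20ab - 30a² - 45a² + 20a²b - 30a³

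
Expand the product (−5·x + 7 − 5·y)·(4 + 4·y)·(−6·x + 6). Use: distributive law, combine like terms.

(−5·x + 7 − 5·y)·(4 + 4·y)·(−6·x + 6)
= (−20·x − 20·x·y + 28 + 28·y − 20·y − 20·y²)·(−6·x + 6)    [distributive law]
= (−20·x − 20·x·y + 28 + 8·y − 20·y²)·(−6·x + 6)    [combine like terms]
= 120·x² − 120·x + 120·x²·y − 120·x·y − 168·x + 168 − 48·x·y + 48·y + 120·x·y² − 120·y²    [distributive law]
= 120·x² − 288·x + 120·x²·y − 168·x·y + 168 + 48·y + 120·x·y² − 120·y²    [combine like terms]

120·x² − 288·x + 120·x²·y − 168·x·y + 168 + 48·y + 120·x·y² − 120·y²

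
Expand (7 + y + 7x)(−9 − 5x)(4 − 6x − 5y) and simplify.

−252 − 14x + 279y + 448x² + 524xy + 45y² + 205x²y + 25xy² + 210x³

(7 + y + 7x)(−9 − 5x)(4 − 6x − 5y)
= (−63 − 35x − 9y − 5xy − 63x − 35x²)(4 − 6x − 5y)    [distributive law]
= (−63 − 98x − 9y − 5xy − 35x²)(4 − 6x − 5y)    [combine like terms]
= −252 + 378x + 315y − 392x + 588x² + 490xy − 36y + 54xy + 45y² − 20xy + 30x²y + 25xy² − 140x² + 210x³ + 175x²y    [distributive law]
= −252 − 14x + 279y + 448x² + 524xy + 45y² + 205x²y + 25xy² + 210x³    [combine like terms]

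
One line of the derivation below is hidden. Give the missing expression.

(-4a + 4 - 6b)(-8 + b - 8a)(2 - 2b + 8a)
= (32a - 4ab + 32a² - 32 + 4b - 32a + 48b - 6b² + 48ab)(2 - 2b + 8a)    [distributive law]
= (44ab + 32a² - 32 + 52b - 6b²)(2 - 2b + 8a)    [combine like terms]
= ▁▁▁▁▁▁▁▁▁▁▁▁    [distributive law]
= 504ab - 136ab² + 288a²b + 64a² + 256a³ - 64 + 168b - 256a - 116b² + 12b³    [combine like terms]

By distributive law:

88ab - 88ab² + 352a²b + 64a² - 64a²b + 256a³ - 64 + 64b - 256a + 104b - 104b² + 416ab - 12b² + 12b³ - 48ab²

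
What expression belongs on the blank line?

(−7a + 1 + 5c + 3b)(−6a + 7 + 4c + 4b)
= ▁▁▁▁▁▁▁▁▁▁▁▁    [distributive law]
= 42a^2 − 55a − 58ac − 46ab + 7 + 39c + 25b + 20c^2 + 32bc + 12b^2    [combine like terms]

By distributive law:

42a^2 − 49a − 28ac − 28ab − 6a + 7 + 4c + 4b − 30ac + 35c + 20c^2 + 20bc − 18ab + 21b + 12bc + 12b^2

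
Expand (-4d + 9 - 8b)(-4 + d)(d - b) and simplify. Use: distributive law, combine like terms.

(-4d + 9 - 8b)(-4 + d)(d - b)
= (16d - 4d² - 36 + 9d + 32b - 8bd)(d - b)    [distributive law]
= (25d - 4d² - 36 + 32b - 8bd)(d - b)    [combine like terms]
= 25d² - 25bd - 4d³ + 4bd² - 36d + 36b + 32bd - 32b² - 8bd² + 8b²d    [distributive law]
= 25d² + 7bd - 4d³ - 4bd² - 36d + 36b - 32b² + 8b²d    [combine like terms]

25d² + 7bd - 4d³ - 4bd² - 36d + 36b - 32b² + 8b²d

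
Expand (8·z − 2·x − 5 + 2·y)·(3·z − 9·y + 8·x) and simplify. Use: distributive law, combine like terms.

24·z² − 66·y·z + 58·x·z + 34·x·y − 16·x² − 15·z + 45·y − 40·x − 18·y²

(8·z − 2·x − 5 + 2·y)·(3·z − 9·y + 8·x)
= 24·z² − 72·y·z + 64·x·z − 6·x·z + 18·x·y − 16·x² − 15·z + 45·y − 40·x + 6·y·z − 18·y² + 16·x·y    [distributive law]
= 24·z² − 66·y·z + 58·x·z + 34·x·y − 16·x² − 15·z + 45·y − 40·x − 18·y²    [combine like terms]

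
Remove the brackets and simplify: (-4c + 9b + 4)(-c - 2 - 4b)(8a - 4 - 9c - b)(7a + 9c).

224a^2c^2 + 36ac^3 - 76ac^2 - 468c^3 - 324c^4 + 35abc^2 - 603bc^3 + 224a^2c - 184ac + 504c^2 - 530abc + 2466bc^2 + 392a^2bc - 373ab^2c + 2853b^2c^2 - 1904a^2b + 1008ab + 1296bc + 1246ab^2 + 1602b^2c - 2016a^2b^2 + 252ab^3 + 324b^3c - 448a^2 + 224a + 288c

(-4c + 9b + 4)(-c - 2 - 4b)(8a - 4 - 9c - b)(7a + 9c)
= (4c^2 + 8c + 16bc - 9bc - 18b - 36b^2 - 4c - 8 - 16b)(8a - 4 - 9c - b)(7a + 9c)    [distributive law]
= (4c^2 + 4c + 7bc - 34b - 36b^2 - 8)(8a - 4 - 9c - b)(7a + 9c)    [combine like terms]
= (32ac^2 - 16c^2 - 36c^3 - 4bc^2 + 32ac - 16c - 36c^2 - 4bc + 56abc - 28bc - 63bc^2 - 7b^2c - 272ab + 136b + 306bc + 34b^2 - 288ab^2 + 144b^2 + 324b^2c + 36b^3 - 64a + 32 + 72c + 8b)(7a + 9c)    [distributive law]
= (32ac^2 - 52c^2 - 36c^3 - 67bc^2 + 32ac + 56c + 274bc + 56abc + 317b^2c - 272ab + 144b + 178b^2 - 288ab^2 + 36b^3 - 64a + 32)(7a + 9c)    [combine like terms]
= 224a^2c^2 + 288ac^3 - 364ac^2 - 468c^3 - 252ac^3 - 324c^4 - 469abc^2 - 603bc^3 + 224a^2c + 288ac^2 + 392ac + 504c^2 + 1918abc + 2466bc^2 + 392a^2bc + 504abc^2 + 2219ab^2c + 2853b^2c^2 - 1904a^2b - 2448abc + 1008ab + 1296bc + 1246ab^2 + 1602b^2c - 2016a^2b^2 - 2592ab^2c + 252ab^3 + 324b^3c - 448a^2 - 576ac + 224a + 288c    [distributive law]
= 224a^2c^2 + 36ac^3 - 76ac^2 - 468c^3 - 324c^4 + 35abc^2 - 603bc^3 + 224a^2c - 184ac + 504c^2 - 530abc + 2466bc^2 + 392a^2bc - 373ab^2c + 2853b^2c^2 - 1904a^2b + 1008ab + 1296bc + 1246ab^2 + 1602b^2c - 2016a^2b^2 + 252ab^3 + 324b^3c - 448a^2 + 224a + 288c    [combine like terms]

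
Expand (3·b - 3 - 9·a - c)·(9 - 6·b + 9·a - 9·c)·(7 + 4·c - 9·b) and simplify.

(3·b - 3 - 9·a - c)·(9 - 6·b + 9·a - 9·c)·(7 + 4·c - 9·b)
= (27·b - 18·b² + 27·a·b - 27·b·c - 27 + 18·b - 27·a + 27·c - 81·a + 54·a·b - 81·a² + 81·a·c - 9·c + 6·b·c - 9·a·c + 9·c²)·(7 + 4·c - 9·b)    [distributive law]
= (45·b - 18·b² + 81·a·b - 21·b·c - 27 - 108·a + 18·c - 81·a² + 72·a·c + 9·c²)·(7 + 4·c - 9·b)    [combine like terms]
= 315·b + 180·b·c - 405·b² - 126·b² - 72·b²·c + 162·b³ + 567·a·b + 324·a·b·c - 729·a·b² - 147·b·c - 84·b·c² + 189·b²·c - 189 - 108·c + 243·b - 756·a - 432·a·c + 972·a·b + 126·c + 72·c² - 162·b·c - 567·a² - 324·a²·c + 729·a²·b + 504·a·c + 288·a·c² - 648·a·b·c + 63·c² + 36·c³ - 81·b·c²    [distributive law]
= 558·b - 129·b·c - 531·b² + 117·b²·c + 162·b³ + 1539·a·b - 324·a·b·c - 729·a·b² - 165·b·c² - 189 + 18·c - 756·a + 72·a·c + 135·c² - 567·a² - 324·a²·c + 729·a²·b + 288·a·c² + 36·c³    [combine like terms]

558·b - 129·b·c - 531·b² + 117·b²·c + 162·b³ + 1539·a·b - 324·a·b·c - 729·a·b² - 165·b·c² - 189 + 18·c - 756·a + 72·a·c + 135·c² - 567·a² - 324·a²·c + 729·a²·b + 288·a·c² + 36·c³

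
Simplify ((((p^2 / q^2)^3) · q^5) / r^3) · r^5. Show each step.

((((p^2 / q^2)^3) · q^5) / r^3) · r^5
= (((((p^2)^3) / ((q^2)^3)) · q^5) / r^3) · r^5    [power of a quotient]
= (((p^6 / ((q^2)^3)) · q^5) / r^3) · r^5    [power of a power]
= (((p^6 / q^6) · q^5) / r^3) · r^5    [power of a power]
= p^6q^(-1)r^2    [quotient of powers]

p^6q^(-1)r^2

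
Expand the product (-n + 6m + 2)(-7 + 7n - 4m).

(-n + 6m + 2)(-7 + 7n - 4m)
= 7n - 7n^2 + 4mn - 42m + 42mn - 24m^2 - 14 + 14n - 8m    [distributive law]
= 21n - 7n^2 + 46mn - 50m - 24m^2 - 14    [combine like terms]

21n - 7n^2 + 46mn - 50m - 24m^2 - 14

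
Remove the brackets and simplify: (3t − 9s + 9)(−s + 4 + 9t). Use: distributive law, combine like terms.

−84st + 93t + 27t^2 + 9s^2 − 45s + 36

(3t − 9s + 9)(−s + 4 + 9t)
= −3st + 12t + 27t^2 + 9s^2 − 36s − 81st − 9s + 36 + 81t    [distributive law]
= −84st + 93t + 27t^2 + 9s^2 − 45s + 36    [combine like terms]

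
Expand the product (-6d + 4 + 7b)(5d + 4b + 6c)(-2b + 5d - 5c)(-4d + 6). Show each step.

-460bd³ + 530bd² + 600d⁴ - 1300d³ + 120cd³ - 260cd² - 472b²d² + 836b²d - 908bcd² + 1874bcd - 720c²d² + 1560c²d + 240bd + 600d² + 120cd - 192b² - 768bc - 720c² + 224b³d - 336b³ + 896b²cd - 1344b²c + 840bc²d - 1260bc²

(-6d + 4 + 7b)(5d + 4b + 6c)(-2b + 5d - 5c)(-4d + 6)
= (-30d² - 24bd - 36cd + 20d + 16b + 24c + 35bd + 28b² + 42bc)(-2b + 5d - 5c)(-4d + 6)    [distributive law]
= (-30d² + 11bd - 36cd + 20d + 16b + 24c + 28b² + 42bc)(-2b + 5d - 5c)(-4d + 6)    [combine like terms]
= (60bd² - 150d³ + 150cd² - 22b²d + 55bd² - 55bcd + 72bcd - 180cd² + 180c²d - 40bd + 100d² - 100cd - 32b² + 80bd - 80bc - 48bc + 120cd - 120c² - 56b³ + 140b²d - 140b²c - 84b²c + 210bcd - 210bc²)(-4d + 6)    [distributive law]
= (115bd² - 150d³ - 30cd² + 118b²d + 227bcd + 180c²d + 40bd + 100d² + 20cd - 32b² - 128bc - 120c² - 56b³ - 224b²c - 210bc²)(-4d + 6)    [combine like terms]
= -460bd³ + 690bd² + 600d⁴ - 900d³ + 120cd³ - 180cd² - 472b²d² + 708b²d - 908bcd² + 1362bcd - 720c²d² + 1080c²d - 160bd² + 240bd - 400d³ + 600d² - 80cd² + 120cd + 128b²d - 192b² + 512bcd - 768bc + 480c²d - 720c² + 224b³d - 336b³ + 896b²cd - 1344b²c + 840bc²d - 1260bc²    [distributive law]
= -460bd³ + 530bd² + 600d⁴ - 1300d³ + 120cd³ - 260cd² - 472b²d² + 836b²d - 908bcd² + 1874bcd - 720c²d² + 1560c²d + 240bd + 600d² + 120cd - 192b² - 768bc - 720c² + 224b³d - 336b³ + 896b²cd - 1344b²c + 840bc²d - 1260bc²    [combine like terms]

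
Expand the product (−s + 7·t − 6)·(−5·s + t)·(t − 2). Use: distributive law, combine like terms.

5·s²·t − 10·s² − 36·s·t² + 102·s·t + 7·t³ − 20·t² − 60·s + 12·t

(−s + 7·t − 6)·(−5·s + t)·(t − 2)
= (5·s² − s·t − 35·s·t + 7·t² + 30·s − 6·t)·(t − 2)    [distributive law]
= (5·s² − 36·s·t + 7·t² + 30·s − 6·t)·(t − 2)    [combine like terms]
= 5·s²·t − 10·s² − 36·s·t² + 72·s·t + 7·t³ − 14·t² + 30·s·t − 60·s − 6·t² + 12·t    [distributive law]
= 5·s²·t − 10·s² − 36·s·t² + 102·s·t + 7·t³ − 20·t² − 60·s + 12·t    [combine like terms]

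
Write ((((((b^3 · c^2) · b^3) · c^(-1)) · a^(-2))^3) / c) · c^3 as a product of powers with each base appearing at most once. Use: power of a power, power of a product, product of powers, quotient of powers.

((((((b^3 · c^2) · b^3) · c^(-1)) · a^(-2))^3) / c) · c^3
= ((((((b^3 · c^2) · b^3) · c^(-1))^3) · ((a^(-2))^3)) / c) · c^3    [power of a product]
= ((((((b^3 · c^2) · b^3)^3) · ((c^(-1))^3)) · ((a^(-2))^3)) / c) · c^3    [power of a product]
= ((((((b^3 · c^2)^3) · ((b^3)^3)) · ((c^(-1))^3)) · ((a^(-2))^3)) / c) · c^3    [power of a product]
= (((((((b^3)^3) · ((c^2)^3)) · ((b^3)^3)) · ((c^(-1))^3)) · ((a^(-2))^3)) / c) · c^3    [power of a product]
= (((((b^9 · ((c^2)^3)) · ((b^3)^3)) · ((c^(-1))^3)) · ((a^(-2))^3)) / c) · c^3    [power of a power]
= (((((b^9 · c^6) · ((b^3)^3)) · ((c^(-1))^3)) · ((a^(-2))^3)) / c) · c^3    [power of a power]
= (((((b^9 · c^6) · b^9) · ((c^(-1))^3)) · ((a^(-2))^3)) / c) · c^3    [power of a power]
= (((((b^9 · c^6) · b^9) · c^(-3)) · ((a^(-2))^3)) / c) · c^3    [power of a power]
= (((((b^9 · c^6) · b^9) · c^(-3)) · a^(-6)) / c) · c^3    [power of a power]
= a^(-6)b^18c^5    [quotient of powers; product of powers]

a^(-6)b^18c^5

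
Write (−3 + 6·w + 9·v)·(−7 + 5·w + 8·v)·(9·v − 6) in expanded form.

(−3 + 6·w + 9·v)·(−7 + 5·w + 8·v)·(9·v − 6)
= (21 − 15·w − 24·v − 42·w + 30·w^2 + 48·v·w − 63·v + 45·v·w + 72·v^2)·(9·v − 6)    [distributive law]
= (21 − 57·w − 87·v + 30·w^2 + 93·v·w + 72·v^2)·(9·v − 6)    [combine like terms]
= 189·v − 126 − 513·v·w + 342·w − 783·v^2 + 522·v + 270·v·w^2 − 180·w^2 + 837·v^2·w − 558·v·w + 648·v^3 − 432·v^2    [distributive law]
= 711·v − 126 − 1071·v·w + 342·w − 1215·v^2 + 270·v·w^2 − 180·w^2 + 837·v^2·w + 648·v^3    [combine like terms]

711·v − 126 − 1071·v·w + 342·w − 1215·v^2 + 270·v·w^2 − 180·w^2 + 837·v^2·w + 648·v^3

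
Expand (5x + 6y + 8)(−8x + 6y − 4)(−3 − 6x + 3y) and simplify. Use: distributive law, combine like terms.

(5x + 6y + 8)(−8x + 6y − 4)(−3 − 6x + 3y)
= (−40x^2 + 30xy − 20x − 48xy + 36y^2 − 24y − 64x + 48y − 32)(−3 − 6x + 3y)    [distributive law]
= (−40x^2 − 18xy − 84x + 36y^2 + 24y − 32)(−3 − 6x + 3y)    [combine like terms]
= 120x^2 + 240x^3 − 120x^2y + 54xy + 108x^2y − 54xy^2 + 252x + 504x^2 − 252xy − 108y^2 − 216xy^2 + 108y^3 − 72y − 144xy + 72y^2 + 96 + 192x − 96y    [distributive law]
= 624x^2 + 240x^3 − 12x^2y − 342xy − 270xy^2 + 444x − 36y^2 + 108y^3 − 168y + 96    [combine like terms]

624x^2 + 240x^3 − 12x^2y − 342xy − 270xy^2 + 444x − 36y^2 + 108y^3 − 168y + 96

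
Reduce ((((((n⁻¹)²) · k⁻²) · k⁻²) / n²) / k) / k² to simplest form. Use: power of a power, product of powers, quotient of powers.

((((((n⁻¹)²) · k⁻²) · k⁻²) / n²) / k) / k²
= ((((n⁻² · k⁻²) · k⁻²) / n²) / k) / k²    [power of a power]
= k⁻⁷n⁻⁴    [quotient of powers; product of powers]

k⁻⁷n⁻⁴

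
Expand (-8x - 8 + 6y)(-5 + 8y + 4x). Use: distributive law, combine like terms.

8x - 40xy - 32x^2 + 40 - 94y + 48y^2

(-8x - 8 + 6y)(-5 + 8y + 4x)
= 40x - 64xy - 32x^2 + 40 - 64y - 32x - 30y + 48y^2 + 24xy    [distributive law]
= 8x - 40xy - 32x^2 + 40 - 94y + 48y^2    [combine like terms]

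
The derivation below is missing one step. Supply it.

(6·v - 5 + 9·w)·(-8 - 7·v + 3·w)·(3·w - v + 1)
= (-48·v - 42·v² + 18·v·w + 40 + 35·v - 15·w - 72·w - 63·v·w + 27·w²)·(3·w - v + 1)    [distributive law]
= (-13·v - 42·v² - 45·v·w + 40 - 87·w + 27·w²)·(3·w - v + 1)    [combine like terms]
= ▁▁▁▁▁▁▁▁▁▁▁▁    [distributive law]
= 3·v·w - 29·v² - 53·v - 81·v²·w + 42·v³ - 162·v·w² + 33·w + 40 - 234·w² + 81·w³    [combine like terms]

Applying distributive law to the line above:

-39·v·w + 13·v² - 13·v - 126·v²·w + 42·v³ - 42·v² - 135·v·w² + 45·v²·w - 45·v·w + 120·w - 40·v + 40 - 261·w² + 87·v·w - 87·w + 81·w³ - 27·v·w² + 27·w²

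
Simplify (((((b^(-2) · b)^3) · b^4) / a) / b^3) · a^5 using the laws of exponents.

a^4·b^(-2)

(((((b^(-2) · b)^3) · b^4) / a) / b^3) · a^5
= ((((((b^(-2))^3) · (b^3)) · b^4) / a) / b^3) · a^5    [power of a product]
= ((((b^(-6) · (b^3)) · b^4) / a) / b^3) · a^5    [power of a power]
= (((b^(-3) · b^4) / a) / b^3) · a^5    [product of powers]
= ((b / a) / b^3) · a^5    [product of powers]
= a^4·b^(-2)    [quotient of powers]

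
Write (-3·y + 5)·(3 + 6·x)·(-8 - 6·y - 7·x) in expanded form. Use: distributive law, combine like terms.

(-3·y + 5)·(3 + 6·x)·(-8 - 6·y - 7·x)
= (-9·y - 18·x·y + 15 + 30·x)·(-8 - 6·y - 7·x)    [distributive law]
= 72·y + 54·y^2 + 63·x·y + 144·x·y + 108·x·y^2 + 126·x^2·y - 120 - 90·y - 105·x - 240·x - 180·x·y - 210·x^2    [distributive law]
= -18·y + 54·y^2 + 27·x·y + 108·x·y^2 + 126·x^2·y - 120 - 345·x - 210·x^2    [combine like terms]

-18·y + 54·y^2 + 27·x·y + 108·x·y^2 + 126·x^2·y - 120 - 345·x - 210·x^2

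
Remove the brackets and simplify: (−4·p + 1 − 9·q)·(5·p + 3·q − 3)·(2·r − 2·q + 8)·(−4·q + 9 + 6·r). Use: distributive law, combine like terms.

(−4·p + 1 − 9·q)·(5·p + 3·q − 3)·(2·r − 2·q + 8)·(−4·q + 9 + 6·r)
= (−20·p^2 − 12·p·q + 12·p + 5·p + 3·q − 3 − 45·p·q − 27·q^2 + 27·q)·(2·r − 2·q + 8)·(−4·q + 9 + 6·r)    [distributive law]
= (−20·p^2 − 57·p·q + 17·p + 30·q − 3 − 27·q^2)·(2·r − 2·q + 8)·(−4·q + 9 + 6·r)    [combine like terms]
= (−40·p^2·r + 40·p^2·q − 160·p^2 − 114·p·q·r + 114·p·q^2 − 456·p·q + 34·p·r − 34·p·q + 136·p + 60·q·r − 60·q^2 + 240·q − 6·r + 6·q − 24 − 54·q^2·r + 54·q^3 − 216·q^2)·(−4·q + 9 + 6·r)    [distributive law]
= (−40·p^2·r + 40·p^2·q − 160·p^2 − 114·p·q·r + 114·p·q^2 − 490·p·q + 34·p·r + 136·p + 60·q·r − 276·q^2 + 246·q − 6·r − 24 − 54·q^2·r + 54·q^3)·(−4·q + 9 + 6·r)    [combine like terms]
= 160·p^2·q·r − 360·p^2·r − 240·p^2·r^2 − 160·p^2·q^2 + 360·p^2·q + 240·p^2·q·r + 640·p^2·q − 1440·p^2 − 960·p^2·r + 456·p·q^2·r − 1026·p·q·r − 684·p·q·r^2 − 456·p·q^3 + 1026·p·q^2 + 684·p·q^2·r + 1960·p·q^2 − 4410·p·q − 2940·p·q·r − 136·p·q·r + 306·p·r + 204·p·r^2 − 544·p·q + 1224·p + 816·p·r − 240·q^2·r + 540·q·r + 360·q·r^2 + 1104·q^3 − 2484·q^2 − 1656·q^2·r − 984·q^2 + 2214·q + 1476·q·r + 24·q·r − 54·r − 36·r^2 + 96·q − 216 − 144·r + 216·q^3·r − 486·q^2·r − 324·q^2·r^2 − 216·q^4 + 486·q^3 + 324·q^3·r    [distributive law]
= 400·p^2·q·r − 1320·p^2·r − 240·p^2·r^2 − 160·p^2·q^2 + 1000·p^2·q − 1440·p^2 + 1140·p·q^2·r − 4102·p·q·r − 684·p·q·r^2 − 456·p·q^3 + 2986·p·q^2 − 4954·p·q + 1122·p·r + 204·p·r^2 + 1224·p − 2382·q^2·r + 2040·q·r + 360·q·r^2 + 1590·q^3 − 3468·q^2 + 2310·q − 198·r − 36·r^2 − 216 + 540·q^3·r − 324·q^2·r^2 − 216·q^4    [combine like terms]

400·p^2·q·r − 1320·p^2·r − 240·p^2·r^2 − 160·p^2·q^2 + 1000·p^2·q − 1440·p^2 + 1140·p·q^2·r − 4102·p·q·r − 684·p·q·r^2 − 456·p·q^3 + 2986·p·q^2 − 4954·p·q + 1122·p·r + 204·p·r^2 + 1224·p − 2382·q^2·r + 2040·q·r + 360·q·r^2 + 1590·q^3 − 3468·q^2 + 2310·q − 198·r − 36·r^2 − 216 + 540·q^3·r − 324·q^2·r^2 − 216·q^4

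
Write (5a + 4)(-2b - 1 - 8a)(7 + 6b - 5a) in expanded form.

-252ab - 60ab² - 190a²b - 239a - 95a² + 200a³ - 80b - 48b² - 28

(5a + 4)(-2b - 1 - 8a)(7 + 6b - 5a)
= (-10ab - 5a - 40a² - 8b - 4 - 32a)(7 + 6b - 5a)    [distributive law]
= (-10ab - 37a - 40a² - 8b - 4)(7 + 6b - 5a)    [combine like terms]
= -70ab - 60ab² + 50a²b - 259a - 222ab + 185a² - 280a² - 240a²b + 200a³ - 56b - 48b² + 40ab - 28 - 24b + 20a    [distributive law]
= -252ab - 60ab² - 190a²b - 239a - 95a² + 200a³ - 80b - 48b² - 28    [combine like terms]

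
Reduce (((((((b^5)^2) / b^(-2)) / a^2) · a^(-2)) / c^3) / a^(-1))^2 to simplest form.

a^(-6)b^24c^(-6)

(((((((b^5)^2) / b^(-2)) / a^2) · a^(-2)) / c^3) / a^(-1))^2
= (((((((b^5)^2) / b^(-2)) / a^2) · a^(-2)) / c^3)^2) / ((a^(-1))^2)    [power of a quotient]
= (((((((b^5)^2) / b^(-2)) / a^2) · a^(-2))^2) / ((c^3)^2)) / ((a^(-1))^2)    [power of a quotient]
= (((((((b^5)^2) / b^(-2)) / a^2)^2) · ((a^(-2))^2)) / ((c^3)^2)) / ((a^(-1))^2)    [power of a product]
= (((((((b^5)^2) / b^(-2))^2) / ((a^2)^2)) · ((a^(-2))^2)) / ((c^3)^2)) / ((a^(-1))^2)    [power of a quotient]
= (((((((b^5)^2)^2) / ((b^(-2))^2)) / ((a^2)^2)) · ((a^(-2))^2)) / ((c^3)^2)) / ((a^(-1))^2)    [power of a quotient]
= ((((((b^5)^4) / ((b^(-2))^2)) / ((a^2)^2)) · ((a^(-2))^2)) / ((c^3)^2)) / ((a^(-1))^2)    [power of a power]
= ((((b^20 / ((b^(-2))^2)) / ((a^2)^2)) · ((a^(-2))^2)) / ((c^3)^2)) / ((a^(-1))^2)    [power of a power]
= ((((b^20 / b^(-4)) / ((a^2)^2)) · ((a^(-2))^2)) / ((c^3)^2)) / ((a^(-1))^2)    [power of a power]
= (((b^24 / ((a^2)^2)) · ((a^(-2))^2)) / ((c^3)^2)) / ((a^(-1))^2)    [quotient of powers]
= (((b^24 / a^4) · ((a^(-2))^2)) / ((c^3)^2)) / ((a^(-1))^2)    [power of a power]
= (((b^24 / a^4) · a^(-4)) / ((c^3)^2)) / ((a^(-1))^2)    [power of a power]
= (((b^24 / a^4) · a^(-4)) / c^6) / ((a^(-1))^2)    [power of a power]
= (((b^24 / a^4) · a^(-4)) / c^6) / a^(-2)    [power of a power]
= a^(-6)b^24c^(-6)    [quotient of powers; product of powers]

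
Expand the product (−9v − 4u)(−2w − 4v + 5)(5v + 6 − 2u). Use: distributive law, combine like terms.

90v^2w + 108vw + 4uvw + 180v^3 − 9v^2 + 8uv^2 − 270v + 86uv + 48uw − 16u^2w − 32u^2v − 120u + 40u^2

(−9v − 4u)(−2w − 4v + 5)(5v + 6 − 2u)
= (18vw + 36v^2 − 45v + 8uw + 16uv − 20u)(5v + 6 − 2u)    [distributive law]
= 90v^2w + 108vw − 36uvw + 180v^3 + 216v^2 − 72uv^2 − 225v^2 − 270v + 90uv + 40uvw + 48uw − 16u^2w + 80uv^2 + 96uv − 32u^2v − 100uv − 120u + 40u^2    [distributive law]
= 90v^2w + 108vw + 4uvw + 180v^3 − 9v^2 + 8uv^2 − 270v + 86uv + 48uw − 16u^2w − 32u^2v − 120u + 40u^2    [combine like terms]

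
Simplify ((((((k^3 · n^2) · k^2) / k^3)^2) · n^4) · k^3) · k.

((((((k^3 · n^2) · k^2) / k^3)^2) · n^4) · k^3) · k
= ((((((k^3 · n^2) · k^2)^2) / ((k^3)^2)) · n^4) · k^3) · k    [power of a quotient]
= ((((((k^3 · n^2)^2) · ((k^2)^2)) / ((k^3)^2)) · n^4) · k^3) · k    [power of a product]
= (((((((k^3)^2) · ((n^2)^2)) · ((k^2)^2)) / ((k^3)^2)) · n^4) · k^3) · k    [power of a product]
= (((((k^6 · ((n^2)^2)) · ((k^2)^2)) / ((k^3)^2)) · n^4) · k^3) · k    [power of a power]
= (((((k^6 · n^4) · ((k^2)^2)) / ((k^3)^2)) · n^4) · k^3) · k    [power of a power]
= (((((k^6 · n^4) · k^4) / ((k^3)^2)) · n^4) · k^3) · k    [power of a power]
= (((((k^6 · n^4) · k^4) / k^6) · n^4) · k^3) · k    [power of a power]
= k^8n^8    [quotient of powers; product of powers]

k^8n^8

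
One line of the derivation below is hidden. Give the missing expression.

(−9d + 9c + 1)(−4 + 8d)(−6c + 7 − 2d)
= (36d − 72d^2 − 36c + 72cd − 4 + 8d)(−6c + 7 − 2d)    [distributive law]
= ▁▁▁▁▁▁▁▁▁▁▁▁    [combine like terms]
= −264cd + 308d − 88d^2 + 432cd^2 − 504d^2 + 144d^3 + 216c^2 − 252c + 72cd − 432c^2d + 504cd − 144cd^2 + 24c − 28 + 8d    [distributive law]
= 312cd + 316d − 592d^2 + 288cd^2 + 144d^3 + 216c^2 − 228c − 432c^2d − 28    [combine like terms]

Applying combine like terms to the line above:

(44d − 72d^2 − 36c + 72cd − 4)(−6c + 7 − 2d)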